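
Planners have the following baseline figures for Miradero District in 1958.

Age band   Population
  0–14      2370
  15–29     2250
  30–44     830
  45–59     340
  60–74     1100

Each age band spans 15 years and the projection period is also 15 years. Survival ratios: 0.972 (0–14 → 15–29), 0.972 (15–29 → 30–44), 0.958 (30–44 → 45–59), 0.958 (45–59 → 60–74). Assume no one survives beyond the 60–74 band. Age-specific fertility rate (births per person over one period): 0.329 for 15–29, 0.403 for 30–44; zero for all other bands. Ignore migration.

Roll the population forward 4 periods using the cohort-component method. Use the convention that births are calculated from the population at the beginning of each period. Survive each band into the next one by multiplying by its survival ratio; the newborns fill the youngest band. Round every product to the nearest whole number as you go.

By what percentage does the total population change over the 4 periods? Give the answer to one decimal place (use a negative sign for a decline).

Period 1.
Births: 2250 × 0.329 = 740  |  830 × 0.403 = 334 — total 1074
15–29: 2370 × 0.972 = 2304
30–44: 2250 × 0.972 = 2187
45–59: 830 × 0.958 = 795
60–74: 340 × 0.958 = 326
End of period: [1074, 2304, 2187, 795, 326]
Period 2.
Births: 2304 × 0.329 = 758  |  2187 × 0.403 = 881 — total 1639
15–29: 1074 × 0.972 = 1044
30–44: 2304 × 0.972 = 2239
45–59: 2187 × 0.958 = 2095
60–74: 795 × 0.958 = 762
End of period: [1639, 1044, 2239, 2095, 762]
Period 3.
Births: 1044 × 0.329 = 343  |  2239 × 0.403 = 902 — total 1245
15–29: 1639 × 0.972 = 1593
30–44: 1044 × 0.972 = 1015
45–59: 2239 × 0.958 = 2145
60–74: 2095 × 0.958 = 2007
End of period: [1245, 1593, 1015, 2145, 2007]
Period 4.
Births: 1593 × 0.329 = 524  |  1015 × 0.403 = 409 — total 933
15–29: 1245 × 0.972 = 1210
30–44: 1593 × 0.972 = 1548
45–59: 1015 × 0.958 = 972
60–74: 2145 × 0.958 = 2055
End of period: [933, 1210, 1548, 972, 2055]
Total: 6890 → 6718; change = -172; percentage change = -2.5%

-2.5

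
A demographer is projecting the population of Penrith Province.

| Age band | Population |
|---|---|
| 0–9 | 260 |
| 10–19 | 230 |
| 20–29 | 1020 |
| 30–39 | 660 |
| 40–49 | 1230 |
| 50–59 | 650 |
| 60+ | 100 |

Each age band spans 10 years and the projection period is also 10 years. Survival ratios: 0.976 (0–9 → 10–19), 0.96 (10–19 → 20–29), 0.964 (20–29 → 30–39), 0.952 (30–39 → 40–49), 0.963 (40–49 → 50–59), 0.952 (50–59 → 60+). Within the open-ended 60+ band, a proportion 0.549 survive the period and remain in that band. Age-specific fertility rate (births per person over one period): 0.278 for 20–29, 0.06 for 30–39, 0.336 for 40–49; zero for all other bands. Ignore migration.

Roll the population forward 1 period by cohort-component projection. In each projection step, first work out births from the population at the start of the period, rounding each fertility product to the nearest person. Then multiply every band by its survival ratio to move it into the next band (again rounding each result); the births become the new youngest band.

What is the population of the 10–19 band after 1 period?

254

Period 1:
Births: 1020 × 0.278 = 284  |  660 × 0.06 = 40  |  1230 × 0.336 = 413 → total 737
10–19: 260 × 0.976 = 254
20–29: 230 × 0.96 = 221
30–39: 1020 × 0.964 = 983
40–49: 660 × 0.952 = 628
50–59: 1230 × 0.963 = 1184
60+: 650 × 0.952 + 100 × 0.549 = 619 + 55 = 674
→ [737, 254, 221, 983, 628, 1184, 674]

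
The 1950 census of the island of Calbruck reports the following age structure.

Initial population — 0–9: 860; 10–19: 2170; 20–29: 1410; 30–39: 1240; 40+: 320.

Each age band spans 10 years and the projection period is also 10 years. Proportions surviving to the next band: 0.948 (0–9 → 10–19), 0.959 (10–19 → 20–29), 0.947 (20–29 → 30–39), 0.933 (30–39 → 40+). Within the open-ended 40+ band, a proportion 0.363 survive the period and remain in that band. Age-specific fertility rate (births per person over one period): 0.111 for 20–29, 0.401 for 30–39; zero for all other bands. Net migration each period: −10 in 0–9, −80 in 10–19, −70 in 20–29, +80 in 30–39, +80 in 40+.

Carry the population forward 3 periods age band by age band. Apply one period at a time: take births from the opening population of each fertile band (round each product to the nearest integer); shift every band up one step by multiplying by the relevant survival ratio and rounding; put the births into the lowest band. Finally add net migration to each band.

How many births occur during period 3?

866

After projecting period 1:
Births: 1410 × 0.111 = 157, 1240 × 0.401 = 497 — total 654
10–19: 860 × 0.948 = 815
20–29: 2170 × 0.959 = 2081
30–39: 1410 × 0.947 = 1335
40+: 1240 × 0.933 + 320 × 0.363 = 1157 + 116 = 1273
Net migration: 0–9 − 10 → 644; 10–19 − 80 → 735; 20–29 − 70 → 2011; 30–39 + 80 → 1415; 40+ + 80 → 1353
Giving 644 / 735 / 2011 / 1415 / 1353.
After projecting period 2:
Births: 2011 × 0.111 = 223, 1415 × 0.401 = 567 — total 790
10–19: 644 × 0.948 = 611
20–29: 735 × 0.959 = 705
30–39: 2011 × 0.947 = 1904
40+: 1415 × 0.933 + 1353 × 0.363 = 1320 + 491 = 1811
Net migration: 0–9 − 10 → 780; 10–19 − 80 → 531; 20–29 − 70 → 635; 30–39 + 80 → 1984; 40+ + 80 → 1891
Giving 780 / 531 / 635 / 1984 / 1891.
After projecting period 3:
Births: 635 × 0.111 = 70, 1984 × 0.401 = 796 — total 866
10–19: 780 × 0.948 = 739
20–29: 531 × 0.959 = 509
30–39: 635 × 0.947 = 601
40+: 1984 × 0.933 + 1891 × 0.363 = 1851 + 686 = 2537
Net migration: 0–9 − 10 → 856; 10–19 − 80 → 659; 20–29 − 70 → 439; 30–39 + 80 → 681; 40+ + 80 → 2617
Giving 856 / 659 / 439 / 681 / 2617.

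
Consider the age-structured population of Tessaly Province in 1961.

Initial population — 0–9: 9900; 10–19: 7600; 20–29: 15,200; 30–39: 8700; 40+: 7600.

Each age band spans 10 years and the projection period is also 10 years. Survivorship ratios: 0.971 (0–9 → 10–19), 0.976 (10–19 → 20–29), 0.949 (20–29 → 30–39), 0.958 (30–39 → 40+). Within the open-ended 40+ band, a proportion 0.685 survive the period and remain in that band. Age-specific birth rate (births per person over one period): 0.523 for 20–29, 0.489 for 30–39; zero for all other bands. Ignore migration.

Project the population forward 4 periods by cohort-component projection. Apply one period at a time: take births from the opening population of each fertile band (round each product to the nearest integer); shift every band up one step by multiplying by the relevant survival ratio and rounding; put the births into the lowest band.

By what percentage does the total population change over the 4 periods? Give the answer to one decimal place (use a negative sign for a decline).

Let band 1 be 0–9 through band 5 = 40+.
Period 1:
Births: 15200 × 0.523 = 7950, 8700 × 0.489 = 4254 → 12204
Band 2: 9900 × 0.971 = 9613
Band 3: 7600 × 0.976 = 7418
Band 4: 15200 × 0.949 = 14425
Band 5: 8700 × 0.958 + 7600 × 0.685 = 8335 + 5206 = 13541
Giving 12204 / 9613 / 7418 / 14425 / 13541.
Period 2:
Births: 7418 × 0.523 = 3880, 14425 × 0.489 = 7054 → 10934
Band 2: 12204 × 0.971 = 11850
Band 3: 9613 × 0.976 = 9382
Band 4: 7418 × 0.949 = 7040
Band 5: 14425 × 0.958 + 13541 × 0.685 = 13819 + 9276 = 23095
Giving 10934 / 11850 / 9382 / 7040 / 23095.
Period 3:
Births: 9382 × 0.523 = 4907, 7040 × 0.489 = 3443 → 8350
Band 2: 10934 × 0.971 = 10617
Band 3: 11850 × 0.976 = 11566
Band 4: 9382 × 0.949 = 8904
Band 5: 7040 × 0.958 + 23095 × 0.685 = 6744 + 15820 = 22564
Giving 8350 / 10617 / 11566 / 8904 / 22564.
Period 4:
Births: 11566 × 0.523 = 6049, 8904 × 0.489 = 4354 → 10403
Band 2: 8350 × 0.971 = 8108
Band 3: 10617 × 0.976 = 10362
Band 4: 11566 × 0.949 = 10976
Band 5: 8904 × 0.958 + 22564 × 0.685 = 8530 + 15456 = 23986
Giving 10403 / 8108 / 10362 / 10976 / 23986.
Total: 49000 → 63835; change = 14835; percentage change = 30.3%

30.3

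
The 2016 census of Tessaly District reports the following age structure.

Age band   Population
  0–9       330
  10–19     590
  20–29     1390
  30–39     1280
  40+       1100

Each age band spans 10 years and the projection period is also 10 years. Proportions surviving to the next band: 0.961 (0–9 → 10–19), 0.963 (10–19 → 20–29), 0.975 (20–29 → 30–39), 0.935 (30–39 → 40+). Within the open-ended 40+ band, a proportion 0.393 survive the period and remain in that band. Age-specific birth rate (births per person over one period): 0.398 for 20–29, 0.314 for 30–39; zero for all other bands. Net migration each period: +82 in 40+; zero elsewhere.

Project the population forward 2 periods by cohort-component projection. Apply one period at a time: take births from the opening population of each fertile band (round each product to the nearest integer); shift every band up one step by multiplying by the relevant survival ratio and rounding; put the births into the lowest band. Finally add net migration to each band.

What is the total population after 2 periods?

4449

Period 1:
Births: 1390 × 0.398 = 553 ; 1280 × 0.314 = 402 ⇒ total 955
10–19: 330 × 0.961 = 317
20–29: 590 × 0.963 = 568
30–39: 1390 × 0.975 = 1355
40+: 1280 × 0.935 + 1100 × 0.393 = 1197 + 432 = 1629
Net migration: 40+ + 82 → 1711
End of period: [955, 317, 568, 1355, 1711]
Period 2:
Births: 568 × 0.398 = 226 ; 1355 × 0.314 = 425 ⇒ total 651
10–19: 955 × 0.961 = 918
20–29: 317 × 0.963 = 305
30–39: 568 × 0.975 = 554
40+: 1355 × 0.935 + 1711 × 0.393 = 1267 + 672 = 1939
Net migration: 40+ + 82 → 2021
End of period: [651, 918, 305, 554, 2021]
Total after period 2: 651 + 918 + 305 + 554 + 2021 = 4449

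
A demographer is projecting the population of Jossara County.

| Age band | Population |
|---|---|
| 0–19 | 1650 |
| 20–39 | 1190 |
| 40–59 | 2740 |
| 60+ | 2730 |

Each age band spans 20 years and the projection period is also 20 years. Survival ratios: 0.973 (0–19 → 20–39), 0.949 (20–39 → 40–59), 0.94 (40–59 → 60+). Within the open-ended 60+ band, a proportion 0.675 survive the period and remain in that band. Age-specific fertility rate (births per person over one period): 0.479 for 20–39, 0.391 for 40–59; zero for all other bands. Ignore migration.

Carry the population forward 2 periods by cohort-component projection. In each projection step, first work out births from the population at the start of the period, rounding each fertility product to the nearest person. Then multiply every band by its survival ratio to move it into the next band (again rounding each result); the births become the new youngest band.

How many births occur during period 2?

Call the bands 1 to 4, youngest first.
— Period 1 —
Births: 1190 × 0.479 = 570, 2740 × 0.391 = 1071 — total 1641
Band 2: 1650 × 0.973 = 1605
Band 3: 1190 × 0.949 = 1129
Band 4: 2740 × 0.94 + 2730 × 0.675 = 2576 + 1843 = 4419
Giving 1641 / 1605 / 1129 / 4419.
— Period 2 —
Births: 1605 × 0.479 = 769, 1129 × 0.391 = 441 — total 1210
Band 2: 1641 × 0.973 = 1597
Band 3: 1605 × 0.949 = 1523
Band 4: 1129 × 0.94 + 4419 × 0.675 = 1061 + 2983 = 4044
Giving 1210 / 1597 / 1523 / 4044.

1210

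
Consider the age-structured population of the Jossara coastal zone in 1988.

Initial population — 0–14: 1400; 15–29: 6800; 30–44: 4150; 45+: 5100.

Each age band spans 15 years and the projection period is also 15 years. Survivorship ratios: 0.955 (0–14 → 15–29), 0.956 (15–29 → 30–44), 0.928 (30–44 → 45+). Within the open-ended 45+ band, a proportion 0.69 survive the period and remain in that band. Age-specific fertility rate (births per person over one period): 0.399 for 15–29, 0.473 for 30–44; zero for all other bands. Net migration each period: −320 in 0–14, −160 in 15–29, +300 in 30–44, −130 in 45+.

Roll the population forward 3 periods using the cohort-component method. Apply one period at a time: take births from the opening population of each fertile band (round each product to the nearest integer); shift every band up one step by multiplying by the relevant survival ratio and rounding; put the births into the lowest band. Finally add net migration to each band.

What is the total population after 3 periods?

— Period 1 —
Births: 6800 × 0.399 = 2713 ; 4150 × 0.473 = 1963 ⇒ total 4676
15–29: 1400 × 0.955 = 1337
30–44: 6800 × 0.956 = 6501
45+: 4150 × 0.928 + 5100 × 0.69 = 3851 + 3519 = 7370
Net migration: 0–14 − 320 → 4356; 15–29 − 160 → 1177; 30–44 + 300 → 6801; 45+ − 130 → 7240
End of period: [4356, 1177, 6801, 7240]
— Period 2 —
Births: 1177 × 0.399 = 470 ; 6801 × 0.473 = 3217 ⇒ total 3687
15–29: 4356 × 0.955 = 4160
30–44: 1177 × 0.956 = 1125
45+: 6801 × 0.928 + 7240 × 0.69 = 6311 + 4996 = 11307
Net migration: 0–14 − 320 → 3367; 15–29 − 160 → 4000; 30–44 + 300 → 1425; 45+ − 130 → 11177
End of period: [3367, 4000, 1425, 11177]
— Period 3 —
Births: 4000 × 0.399 = 1596 ; 1425 × 0.473 = 674 ⇒ total 2270
15–29: 3367 × 0.955 = 3215
30–44: 4000 × 0.956 = 3824
45+: 1425 × 0.928 + 11177 × 0.69 = 1322 + 7712 = 9034
Net migration: 0–14 − 320 → 1950; 15–29 − 160 → 3055; 30–44 + 300 → 4124; 45+ − 130 → 8904
End of period: [1950, 3055, 4124, 8904]
Total after period 3: 1950 + 3055 + 4124 + 8904 = 18033

18033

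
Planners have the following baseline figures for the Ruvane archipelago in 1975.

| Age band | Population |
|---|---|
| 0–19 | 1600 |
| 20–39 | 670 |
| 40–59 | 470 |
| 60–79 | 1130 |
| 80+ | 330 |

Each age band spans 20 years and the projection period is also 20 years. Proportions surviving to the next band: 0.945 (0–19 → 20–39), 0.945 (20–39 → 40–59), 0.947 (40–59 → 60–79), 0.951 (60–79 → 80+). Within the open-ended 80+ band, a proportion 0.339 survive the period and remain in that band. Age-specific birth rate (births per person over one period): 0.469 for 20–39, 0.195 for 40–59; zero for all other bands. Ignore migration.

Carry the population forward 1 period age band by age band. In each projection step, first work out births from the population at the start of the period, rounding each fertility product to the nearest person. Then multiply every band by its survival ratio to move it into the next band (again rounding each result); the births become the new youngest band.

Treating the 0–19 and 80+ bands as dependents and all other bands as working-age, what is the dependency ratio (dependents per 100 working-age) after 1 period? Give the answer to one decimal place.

61.5

Numbering the groups 1..5 from youngest to oldest:
Period 1:
Births: 670 × 0.469 = 314 ; 470 × 0.195 = 92 ⇒ total 406
Group 2: 1600 × 0.945 = 1512
Group 3: 670 × 0.945 = 633
Group 4: 470 × 0.947 = 445
Group 5: 1130 × 0.951 + 330 × 0.339 = 1075 + 112 = 1187
→ [406, 1512, 633, 445, 1187]
Dependents (band 0–19 + band 80+) = 406 + 1187 = 1593; working-age = 2590; ratio = 1593/2590 × 100 = 61.5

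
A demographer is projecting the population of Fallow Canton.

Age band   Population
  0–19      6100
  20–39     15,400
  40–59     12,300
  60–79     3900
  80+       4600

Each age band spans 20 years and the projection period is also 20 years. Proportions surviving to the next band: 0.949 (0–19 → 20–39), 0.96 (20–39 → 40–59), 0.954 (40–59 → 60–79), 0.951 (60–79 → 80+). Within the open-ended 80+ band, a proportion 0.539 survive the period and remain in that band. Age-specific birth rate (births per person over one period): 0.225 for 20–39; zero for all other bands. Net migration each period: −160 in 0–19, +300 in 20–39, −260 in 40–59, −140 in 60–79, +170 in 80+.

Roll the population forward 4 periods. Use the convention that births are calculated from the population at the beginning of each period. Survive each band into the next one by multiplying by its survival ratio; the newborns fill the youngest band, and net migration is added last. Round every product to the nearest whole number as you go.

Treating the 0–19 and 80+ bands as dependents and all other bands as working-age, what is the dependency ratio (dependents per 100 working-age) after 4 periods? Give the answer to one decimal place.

Call the groups 1 to 5, youngest first.
After projecting period 1:
Births: 15400 × 0.225 = 3465
Group 2: 6100 × 0.949 = 5789
Group 3: 15400 × 0.96 = 14784
Group 4: 12300 × 0.954 = 11734
Group 5: 3900 × 0.951 + 4600 × 0.539 = 3709 + 2479 = 6188
Net migration: Group 1 − 160 → 3305; Group 2 + 300 → 6089; Group 3 − 260 → 14524; Group 4 − 140 → 11594; Group 5 + 170 → 6358
Population now: 0–19=3305, 20–39=6089, 40–59=14524, 60–79=11594, 80+=6358
After projecting period 2:
Births: 6089 × 0.225 = 1370
Group 2: 3305 × 0.949 = 3136
Group 3: 6089 × 0.96 = 5845
Group 4: 14524 × 0.954 = 13856
Group 5: 11594 × 0.951 + 6358 × 0.539 = 11026 + 3427 = 14453
Net migration: Group 1 − 160 → 1210; Group 2 + 300 → 3436; Group 3 − 260 → 5585; Group 4 − 140 → 13716; Group 5 + 170 → 14623
Population now: 0–19=1210, 20–39=3436, 40–59=5585, 60–79=13716, 80+=14623
After projecting period 3:
Births: 3436 × 0.225 = 773
Group 2: 1210 × 0.949 = 1148
Group 3: 3436 × 0.96 = 3299
Group 4: 5585 × 0.954 = 5328
Group 5: 13716 × 0.951 + 14623 × 0.539 = 13044 + 7882 = 20926
Net migration: Group 1 − 160 → 613; Group 2 + 300 → 1448; Group 3 − 260 → 3039; Group 4 − 140 → 5188; Group 5 + 170 → 21096
Population now: 0–19=613, 20–39=1448, 40–59=3039, 60–79=5188, 80+=21096
After projecting period 4:
Births: 1448 × 0.225 = 326
Group 2: 613 × 0.949 = 582
Group 3: 1448 × 0.96 = 1390
Group 4: 3039 × 0.954 = 2899
Group 5: 5188 × 0.951 + 21096 × 0.539 = 4934 + 11371 = 16305
Net migration: Group 1 − 160 → 166; Group 2 + 300 → 882; Group 3 − 260 → 1130; Group 4 − 140 → 2759; Group 5 + 170 → 16475
Population now: 0–19=166, 20–39=882, 40–59=1130, 60–79=2759, 80+=16475
Dependents (band 0–19 + band 80+) = 166 + 16475 = 16641; working-age = 4771; ratio = 16641/4771 × 100 = 348.8

348.8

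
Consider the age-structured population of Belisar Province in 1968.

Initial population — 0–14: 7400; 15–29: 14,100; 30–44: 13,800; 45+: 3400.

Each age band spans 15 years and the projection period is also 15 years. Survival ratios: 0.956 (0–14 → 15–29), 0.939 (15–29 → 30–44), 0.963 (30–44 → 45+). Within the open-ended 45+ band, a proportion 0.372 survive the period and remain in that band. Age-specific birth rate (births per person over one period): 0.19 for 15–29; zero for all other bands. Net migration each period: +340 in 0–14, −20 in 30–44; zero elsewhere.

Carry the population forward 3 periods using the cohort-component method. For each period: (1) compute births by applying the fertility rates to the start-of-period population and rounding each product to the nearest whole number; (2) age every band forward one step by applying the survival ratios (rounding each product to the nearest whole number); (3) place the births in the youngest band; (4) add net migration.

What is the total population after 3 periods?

Call the bands 1 to 4, youngest first.
[period 1]
Births: 14100 × 0.19 = 2679
Band 2: 7400 × 0.956 = 7074
Band 3: 14100 × 0.939 = 13240
Band 4: 13800 × 0.963 + 3400 × 0.372 = 13289 + 1265 = 14554
Net migration: Band 1 + 340 → 3019; Band 3 − 20 → 13220
End of period: [3019, 7074, 13220, 14554]
[period 2]
Births: 7074 × 0.19 = 1344
Band 2: 3019 × 0.956 = 2886
Band 3: 7074 × 0.939 = 6642
Band 4: 13220 × 0.963 + 14554 × 0.372 = 12731 + 5414 = 18145
Net migration: Band 1 + 340 → 1684; Band 3 − 20 → 6622
End of period: [1684, 2886, 6622, 18145]
[period 3]
Births: 2886 × 0.19 = 548
Band 2: 1684 × 0.956 = 1610
Band 3: 2886 × 0.939 = 2710
Band 4: 6622 × 0.963 + 18145 × 0.372 = 6377 + 6750 = 13127
Net migration: Band 1 + 340 → 888; Band 3 − 20 → 2690
End of period: [888, 1610, 2690, 13127]
Total after period 3: 888 + 1610 + 2690 + 13127 = 18315

18315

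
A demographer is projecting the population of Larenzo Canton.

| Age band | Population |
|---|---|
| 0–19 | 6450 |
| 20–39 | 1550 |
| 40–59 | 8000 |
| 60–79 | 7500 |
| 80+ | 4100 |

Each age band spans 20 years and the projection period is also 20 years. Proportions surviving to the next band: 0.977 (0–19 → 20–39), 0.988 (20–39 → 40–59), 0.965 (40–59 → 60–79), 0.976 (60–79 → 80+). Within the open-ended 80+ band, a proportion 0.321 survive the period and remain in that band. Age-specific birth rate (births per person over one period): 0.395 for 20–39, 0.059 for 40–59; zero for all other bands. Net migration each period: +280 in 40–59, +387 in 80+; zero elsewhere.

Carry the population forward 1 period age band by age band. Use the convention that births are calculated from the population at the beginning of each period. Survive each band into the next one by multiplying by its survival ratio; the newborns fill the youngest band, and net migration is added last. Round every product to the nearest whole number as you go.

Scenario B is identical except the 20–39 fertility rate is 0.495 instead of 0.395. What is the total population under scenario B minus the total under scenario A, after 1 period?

After projecting period 1:
Births: 1550 × 0.395 = 612, 8000 × 0.059 = 472 ⇒ total 1084
20–39: 6450 × 0.977 = 6302
40–59: 1550 × 0.988 = 1531
60–79: 8000 × 0.965 = 7720
80+: 7500 × 0.976 + 4100 × 0.321 = 7320 + 1316 = 8636
Net migration: 40–59 + 280 → 1811; 80+ + 387 → 9023
End of period: [1084, 6302, 1811, 7720, 9023]
Scenario A total after 1 period: 25940
Scenario B projection —
After projecting period 1:
Births: 1550 × 0.495 = 767, 8000 × 0.059 = 472 ⇒ total 1239
20–39: 6450 × 0.977 = 6302
40–59: 1550 × 0.988 = 1531
60–79: 8000 × 0.965 = 7720
80+: 7500 × 0.976 + 4100 × 0.321 = 7320 + 1316 = 8636
Net migration: 40–59 + 280 → 1811; 80+ + 387 → 9023
End of period: [1239, 6302, 1811, 7720, 9023]
Scenario B total after 1 period: 26095
Difference B − A = 26095 − 25940 = 155

155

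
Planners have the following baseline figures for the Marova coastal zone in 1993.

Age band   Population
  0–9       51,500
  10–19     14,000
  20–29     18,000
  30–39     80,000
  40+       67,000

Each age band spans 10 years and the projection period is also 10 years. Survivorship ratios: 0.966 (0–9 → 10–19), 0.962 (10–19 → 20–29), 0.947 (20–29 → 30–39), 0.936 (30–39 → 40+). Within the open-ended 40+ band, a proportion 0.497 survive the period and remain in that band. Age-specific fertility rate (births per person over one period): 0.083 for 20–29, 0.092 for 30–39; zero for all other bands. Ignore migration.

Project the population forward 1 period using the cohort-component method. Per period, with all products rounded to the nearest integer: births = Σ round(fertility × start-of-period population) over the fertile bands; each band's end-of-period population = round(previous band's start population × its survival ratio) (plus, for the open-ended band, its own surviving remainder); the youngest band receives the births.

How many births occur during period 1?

[period 1]
Births: 18000 * 0.083 = 1494 ; 80000 * 0.092 = 7360 → total 8854
10–19: 51500 * 0.966 = 49749
20–29: 14000 * 0.962 = 13468
30–39: 18000 * 0.947 = 17046
40+: 80000 * 0.936 + 67000 * 0.497 = 74880 + 33299 = 108179
End of period: [8854, 49749, 13468, 17046, 108179]

8854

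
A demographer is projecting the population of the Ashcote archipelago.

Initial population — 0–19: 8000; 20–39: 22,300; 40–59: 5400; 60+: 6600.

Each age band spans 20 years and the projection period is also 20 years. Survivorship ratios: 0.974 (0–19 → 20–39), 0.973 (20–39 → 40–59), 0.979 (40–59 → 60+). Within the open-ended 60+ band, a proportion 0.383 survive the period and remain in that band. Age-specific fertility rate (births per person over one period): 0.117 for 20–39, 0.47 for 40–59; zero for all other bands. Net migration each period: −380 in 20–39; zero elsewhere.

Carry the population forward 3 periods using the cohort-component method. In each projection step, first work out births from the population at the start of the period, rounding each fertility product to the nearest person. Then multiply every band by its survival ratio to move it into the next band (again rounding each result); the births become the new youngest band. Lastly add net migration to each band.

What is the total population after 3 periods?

(Groups numbered youngest = 1 to oldest = 4.)
Period 1:
Births: 22300 × 0.117 = 2609 ; 5400 × 0.47 = 2538 — total 5147
Group 2: 8000 × 0.974 = 7792
Group 3: 22300 × 0.973 = 21698
Group 4: 5400 × 0.979 + 6600 × 0.383 = 5287 + 2528 = 7815
Net migration: Group 2 − 380 → 7412
Population now: 0–19=5147, 20–39=7412, 40–59=21698, 60+=7815
Period 2:
Births: 7412 × 0.117 = 867 ; 21698 × 0.47 = 10198 — total 11065
Group 2: 5147 × 0.974 = 5013
Group 3: 7412 × 0.973 = 7212
Group 4: 21698 × 0.979 + 7815 × 0.383 = 21242 + 2993 = 24235
Net migration: Group 2 − 380 → 4633
Population now: 0–19=11065, 20–39=4633, 40–59=7212, 60+=24235
Period 3:
Births: 4633 × 0.117 = 542 ; 7212 × 0.47 = 3390 — total 3932
Group 2: 11065 × 0.974 = 10777
Group 3: 4633 × 0.973 = 4508
Group 4: 7212 × 0.979 + 24235 × 0.383 = 7061 + 9282 = 16343
Net migration: Group 2 − 380 → 10397
Population now: 0–19=3932, 20–39=10397, 40–59=4508, 60+=16343
Total after period 3: 3932 + 10397 + 4508 + 16343 = 35180

35180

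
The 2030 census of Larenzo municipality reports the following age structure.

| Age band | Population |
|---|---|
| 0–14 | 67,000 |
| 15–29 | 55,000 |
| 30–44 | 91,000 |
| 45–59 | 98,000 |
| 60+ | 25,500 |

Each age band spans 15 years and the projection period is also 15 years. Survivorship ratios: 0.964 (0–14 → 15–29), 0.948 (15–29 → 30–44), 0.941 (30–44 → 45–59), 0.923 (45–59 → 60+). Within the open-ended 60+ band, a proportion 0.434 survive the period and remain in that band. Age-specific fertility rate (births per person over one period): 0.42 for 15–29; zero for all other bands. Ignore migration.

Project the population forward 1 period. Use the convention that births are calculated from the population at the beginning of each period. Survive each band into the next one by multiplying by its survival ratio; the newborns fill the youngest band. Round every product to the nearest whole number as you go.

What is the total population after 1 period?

326980

— Period 1 —
Births: 55000 * 0.42 = 23100
15–29: 67000 * 0.964 = 64588
30–44: 55000 * 0.948 = 52140
45–59: 91000 * 0.941 = 85631
60+: 98000 * 0.923 + 25500 * 0.434 = 90454 + 11067 = 101521
→ [23100, 64588, 52140, 85631, 101521]
Total after period 1: 23100 + 64588 + 52140 + 85631 + 101521 = 326980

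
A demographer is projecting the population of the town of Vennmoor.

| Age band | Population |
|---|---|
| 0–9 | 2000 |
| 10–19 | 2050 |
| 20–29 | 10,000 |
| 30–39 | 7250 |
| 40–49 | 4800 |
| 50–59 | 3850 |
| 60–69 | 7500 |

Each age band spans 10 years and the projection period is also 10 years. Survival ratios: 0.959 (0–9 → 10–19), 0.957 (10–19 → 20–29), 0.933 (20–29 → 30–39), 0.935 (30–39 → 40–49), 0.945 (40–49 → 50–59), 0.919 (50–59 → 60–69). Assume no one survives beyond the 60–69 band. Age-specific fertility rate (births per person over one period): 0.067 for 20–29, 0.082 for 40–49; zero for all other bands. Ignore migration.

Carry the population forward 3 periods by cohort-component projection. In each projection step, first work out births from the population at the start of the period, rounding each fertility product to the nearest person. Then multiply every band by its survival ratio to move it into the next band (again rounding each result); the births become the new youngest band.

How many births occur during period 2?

— Period 1 —
Births: 10000 * 0.067 = 670 ; 4800 * 0.082 = 394 — total 1064
10–19: 2000 * 0.959 = 1918
20–29: 2050 * 0.957 = 1962
30–39: 10000 * 0.933 = 9330
40–49: 7250 * 0.935 = 6779
50–59: 4800 * 0.945 = 4536
60–69: 3850 * 0.919 = 3538
End of period: [1064, 1918, 1962, 9330, 6779, 4536, 3538]
— Period 2 —
Births: 1962 * 0.067 = 131 ; 6779 * 0.082 = 556 — total 687
10–19: 1064 * 0.959 = 1020
20–29: 1918 * 0.957 = 1836
30–39: 1962 * 0.933 = 1831
40–49: 9330 * 0.935 = 8724
50–59: 6779 * 0.945 = 6406
60–69: 4536 * 0.919 = 4169
End of period: [687, 1020, 1836, 1831, 8724, 6406, 4169]

687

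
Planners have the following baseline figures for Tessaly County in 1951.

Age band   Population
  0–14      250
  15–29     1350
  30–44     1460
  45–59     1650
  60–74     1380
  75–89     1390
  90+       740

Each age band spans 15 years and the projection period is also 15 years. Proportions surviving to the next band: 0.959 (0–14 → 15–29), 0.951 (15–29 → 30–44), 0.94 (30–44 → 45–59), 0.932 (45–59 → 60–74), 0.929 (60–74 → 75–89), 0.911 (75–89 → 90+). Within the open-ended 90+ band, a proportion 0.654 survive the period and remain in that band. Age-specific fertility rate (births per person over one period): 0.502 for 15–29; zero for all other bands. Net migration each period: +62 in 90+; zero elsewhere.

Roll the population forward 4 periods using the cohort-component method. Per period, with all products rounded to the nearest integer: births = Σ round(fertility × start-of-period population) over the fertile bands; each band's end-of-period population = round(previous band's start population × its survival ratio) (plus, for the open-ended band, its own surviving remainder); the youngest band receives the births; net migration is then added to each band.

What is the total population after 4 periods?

Period 1.
Births: 1350 × 0.502 = 678
15–29: 250 × 0.959 = 240
30–44: 1350 × 0.951 = 1284
45–59: 1460 × 0.94 = 1372
60–74: 1650 × 0.932 = 1538
75–89: 1380 × 0.929 = 1282
90+: 1390 × 0.911 + 740 × 0.654 = 1266 + 484 = 1750
Net migration: 90+ + 62 → 1812
End of period: [678, 240, 1284, 1372, 1538, 1282, 1812]
Period 2.
Births: 240 × 0.502 = 120
15–29: 678 × 0.959 = 650
30–44: 240 × 0.951 = 228
45–59: 1284 × 0.94 = 1207
60–74: 1372 × 0.932 = 1279
75–89: 1538 × 0.929 = 1429
90+: 1282 × 0.911 + 1812 × 0.654 = 1168 + 1185 = 2353
Net migration: 90+ + 62 → 2415
End of period: [120, 650, 228, 1207, 1279, 1429, 2415]
Period 3.
Births: 650 × 0.502 = 326
15–29: 120 × 0.959 = 115
30–44: 650 × 0.951 = 618
45–59: 228 × 0.94 = 214
60–74: 1207 × 0.932 = 1125
75–89: 1279 × 0.929 = 1188
90+: 1429 × 0.911 + 2415 × 0.654 = 1302 + 1579 = 2881
Net migration: 90+ + 62 → 2943
End of period: [326, 115, 618, 214, 1125, 1188, 2943]
Period 4.
Births: 115 × 0.502 = 58
15–29: 326 × 0.959 = 313
30–44: 115 × 0.951 = 109
45–59: 618 × 0.94 = 581
60–74: 214 × 0.932 = 199
75–89: 1125 × 0.929 = 1045
90+: 1188 × 0.911 + 2943 × 0.654 = 1082 + 1925 = 3007
Net migration: 90+ + 62 → 3069
End of period: [58, 313, 109, 581, 199, 1045, 3069]
Total after period 4: 58 + 313 + 109 + 581 + 199 + 1045 + 3069 = 5374

5374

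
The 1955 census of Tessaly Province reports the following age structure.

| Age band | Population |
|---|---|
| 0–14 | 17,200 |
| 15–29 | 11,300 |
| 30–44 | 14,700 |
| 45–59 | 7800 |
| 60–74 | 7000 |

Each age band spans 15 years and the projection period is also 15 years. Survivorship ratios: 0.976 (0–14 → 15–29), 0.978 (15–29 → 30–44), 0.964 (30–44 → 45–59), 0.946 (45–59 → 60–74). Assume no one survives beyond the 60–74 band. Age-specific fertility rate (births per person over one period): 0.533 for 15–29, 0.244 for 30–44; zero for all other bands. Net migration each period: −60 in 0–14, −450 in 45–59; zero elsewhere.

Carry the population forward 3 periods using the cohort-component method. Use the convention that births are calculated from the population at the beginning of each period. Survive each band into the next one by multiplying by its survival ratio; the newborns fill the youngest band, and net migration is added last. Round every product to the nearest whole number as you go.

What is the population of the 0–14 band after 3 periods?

8914

Call the bands 1 to 5, youngest first.
Period 1.
Births: 11300 × 0.533 = 6023, 14700 × 0.244 = 3587 → 9610
Band 2: 17200 × 0.976 = 16787
Band 3: 11300 × 0.978 = 11051
Band 4: 14700 × 0.964 = 14171
Band 5: 7800 × 0.946 = 7379
Net migration: Band 1 − 60 → 9550; Band 4 − 450 → 13721
Population now: 0–14=9550, 15–29=16787, 30–44=11051, 45–59=13721, 60–74=7379
Period 2.
Births: 16787 × 0.533 = 8947, 11051 × 0.244 = 2696 → 11643
Band 2: 9550 × 0.976 = 9321
Band 3: 16787 × 0.978 = 16418
Band 4: 11051 × 0.964 = 10653
Band 5: 13721 × 0.946 = 12980
Net migration: Band 1 − 60 → 11583; Band 4 − 450 → 10203
Population now: 0–14=11583, 15–29=9321, 30–44=16418, 45–59=10203, 60–74=12980
Period 3.
Births: 9321 × 0.533 = 4968, 16418 × 0.244 = 4006 → 8974
Band 2: 11583 × 0.976 = 11305
Band 3: 9321 × 0.978 = 9116
Band 4: 16418 × 0.964 = 15827
Band 5: 10203 × 0.946 = 9652
Net migration: Band 1 − 60 → 8914; Band 4 − 450 → 15377
Population now: 0–14=8914, 15–29=11305, 30–44=9116, 45–59=15377, 60–74=9652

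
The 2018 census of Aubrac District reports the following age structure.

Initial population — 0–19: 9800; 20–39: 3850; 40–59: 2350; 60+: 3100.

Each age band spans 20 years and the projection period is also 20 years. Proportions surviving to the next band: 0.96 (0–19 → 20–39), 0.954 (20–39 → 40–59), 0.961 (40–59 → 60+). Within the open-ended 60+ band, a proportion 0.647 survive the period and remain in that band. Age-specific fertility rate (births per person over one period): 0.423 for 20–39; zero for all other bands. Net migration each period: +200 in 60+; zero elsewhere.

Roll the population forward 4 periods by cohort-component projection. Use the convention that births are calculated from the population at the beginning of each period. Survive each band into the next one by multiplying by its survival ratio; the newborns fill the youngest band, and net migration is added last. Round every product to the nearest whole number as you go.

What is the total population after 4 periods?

16011

Let band 1 be 0–19 through band 4 = 60+.
After projecting period 1:
Births: 3850 × 0.423 = 1629
Band 2: 9800 × 0.96 = 9408
Band 3: 3850 × 0.954 = 3673
Band 4: 2350 × 0.961 + 3100 × 0.647 = 2258 + 2006 = 4264
Net migration: Band 4 + 200 → 4464
End of period: [1629, 9408, 3673, 4464]
After projecting period 2:
Births: 9408 × 0.423 = 3980
Band 2: 1629 × 0.96 = 1564
Band 3: 9408 × 0.954 = 8975
Band 4: 3673 × 0.961 + 4464 × 0.647 = 3530 + 2888 = 6418
Net migration: Band 4 + 200 → 6618
End of period: [3980, 1564, 8975, 6618]
After projecting period 3:
Births: 1564 × 0.423 = 662
Band 2: 3980 × 0.96 = 3821
Band 3: 1564 × 0.954 = 1492
Band 4: 8975 × 0.961 + 6618 × 0.647 = 8625 + 4282 = 12907
Net migration: Band 4 + 200 → 13107
End of period: [662, 3821, 1492, 13107]
After projecting period 4:
Births: 3821 × 0.423 = 1616
Band 2: 662 × 0.96 = 636
Band 3: 3821 × 0.954 = 3645
Band 4: 1492 × 0.961 + 13107 × 0.647 = 1434 + 8480 = 9914
Net migration: Band 4 + 200 → 10114
End of period: [1616, 636, 3645, 10114]
Total after period 4: 1616 + 636 + 3645 + 10114 = 16011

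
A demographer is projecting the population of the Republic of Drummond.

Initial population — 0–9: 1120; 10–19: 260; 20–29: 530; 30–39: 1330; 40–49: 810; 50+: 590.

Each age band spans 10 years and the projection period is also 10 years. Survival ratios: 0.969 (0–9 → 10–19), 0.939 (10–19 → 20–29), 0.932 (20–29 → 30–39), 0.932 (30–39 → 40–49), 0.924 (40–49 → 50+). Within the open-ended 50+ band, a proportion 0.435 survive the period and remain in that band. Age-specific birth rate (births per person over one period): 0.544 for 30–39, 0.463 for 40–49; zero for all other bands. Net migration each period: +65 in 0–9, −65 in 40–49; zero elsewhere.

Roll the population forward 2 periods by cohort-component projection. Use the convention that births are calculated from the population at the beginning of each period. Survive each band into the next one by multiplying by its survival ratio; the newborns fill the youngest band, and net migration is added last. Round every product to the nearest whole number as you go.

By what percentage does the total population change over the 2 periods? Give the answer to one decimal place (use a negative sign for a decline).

11.4

Call the groups 1 to 6, youngest first.
After projecting period 1:
Births: 1330 × 0.544 = 724, 810 × 0.463 = 375 — total 1099
Group 2: 1120 × 0.969 = 1085
Group 3: 260 × 0.939 = 244
Group 4: 530 × 0.932 = 494
Group 5: 1330 × 0.932 = 1240
Group 6: 810 × 0.924 + 590 × 0.435 = 748 + 257 = 1005
Net migration: Group 1 + 65 → 1164; Group 5 − 65 → 1175
Population now: 0–9=1164, 10–19=1085, 20–29=244, 30–39=494, 40–49=1175, 50+=1005
After projecting period 2:
Births: 494 × 0.544 = 269, 1175 × 0.463 = 544 — total 813
Group 2: 1164 × 0.969 = 1128
Group 3: 1085 × 0.939 = 1019
Group 4: 244 × 0.932 = 227
Group 5: 494 × 0.932 = 460
Group 6: 1175 × 0.924 + 1005 × 0.435 = 1086 + 437 = 1523
Net migration: Group 1 + 65 → 878; Group 5 − 65 → 395
Population now: 0–9=878, 10–19=1128, 20–29=1019, 30–39=227, 40–49=395, 50+=1523
Total: 4640 → 5170; change = 530; percentage change = 11.4%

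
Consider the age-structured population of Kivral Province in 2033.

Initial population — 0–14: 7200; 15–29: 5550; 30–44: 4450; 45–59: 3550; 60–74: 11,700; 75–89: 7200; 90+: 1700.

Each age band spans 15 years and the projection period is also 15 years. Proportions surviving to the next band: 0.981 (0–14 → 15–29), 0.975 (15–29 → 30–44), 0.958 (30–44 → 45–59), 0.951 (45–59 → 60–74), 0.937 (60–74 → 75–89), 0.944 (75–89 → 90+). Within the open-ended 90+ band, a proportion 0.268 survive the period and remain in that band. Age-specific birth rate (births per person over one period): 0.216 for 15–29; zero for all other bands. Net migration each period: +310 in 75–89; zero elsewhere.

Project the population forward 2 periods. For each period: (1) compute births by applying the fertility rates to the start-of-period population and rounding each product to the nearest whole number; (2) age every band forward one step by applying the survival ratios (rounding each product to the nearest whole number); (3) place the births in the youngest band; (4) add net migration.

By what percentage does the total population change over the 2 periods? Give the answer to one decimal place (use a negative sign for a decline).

-15.6

Period 1:
Births: 5550 × 0.216 = 1199
15–29: 7200 × 0.981 = 7063
30–44: 5550 × 0.975 = 5411
45–59: 4450 × 0.958 = 4263
60–74: 3550 × 0.951 = 3376
75–89: 11700 × 0.937 = 10963
90+: 7200 × 0.944 + 1700 × 0.268 = 6797 + 456 = 7253
Net migration: 75–89 + 310 → 11273
Giving 1199 / 7063 / 5411 / 4263 / 3376 / 11273 / 7253.
Period 2:
Births: 7063 × 0.216 = 1526
15–29: 1199 × 0.981 = 1176
30–44: 7063 × 0.975 = 6886
45–59: 5411 × 0.958 = 5184
60–74: 4263 × 0.951 = 4054
75–89: 3376 × 0.937 = 3163
90+: 11273 × 0.944 + 7253 × 0.268 = 10642 + 1944 = 12586
Net migration: 75–89 + 310 → 3473
Giving 1526 / 1176 / 6886 / 5184 / 4054 / 3473 / 12586.
Total: 41350 → 34885; change = -6465; percentage change = -15.6%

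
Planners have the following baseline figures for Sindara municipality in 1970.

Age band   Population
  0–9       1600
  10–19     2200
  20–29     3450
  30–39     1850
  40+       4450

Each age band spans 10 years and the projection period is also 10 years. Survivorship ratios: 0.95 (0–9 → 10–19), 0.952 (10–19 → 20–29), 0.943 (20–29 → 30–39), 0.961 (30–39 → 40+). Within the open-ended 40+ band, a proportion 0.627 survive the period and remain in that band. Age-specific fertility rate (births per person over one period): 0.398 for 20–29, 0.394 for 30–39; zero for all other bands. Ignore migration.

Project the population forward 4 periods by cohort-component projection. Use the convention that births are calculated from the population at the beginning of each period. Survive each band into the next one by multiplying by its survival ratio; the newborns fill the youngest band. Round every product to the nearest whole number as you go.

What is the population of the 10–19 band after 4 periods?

— Period 1 —
Births: 3450 * 0.398 = 1373, 1850 * 0.394 = 729 → total 2102
10–19: 1600 * 0.95 = 1520
20–29: 2200 * 0.952 = 2094
30–39: 3450 * 0.943 = 3253
40+: 1850 * 0.961 + 4450 * 0.627 = 1778 + 2790 = 4568
Giving 2102 / 1520 / 2094 / 3253 / 4568.
— Period 2 —
Births: 2094 * 0.398 = 833, 3253 * 0.394 = 1282 → total 2115
10–19: 2102 * 0.95 = 1997
20–29: 1520 * 0.952 = 1447
30–39: 2094 * 0.943 = 1975
40+: 3253 * 0.961 + 4568 * 0.627 = 3126 + 2864 = 5990
Giving 2115 / 1997 / 1447 / 1975 / 5990.
— Period 3 —
Births: 1447 * 0.398 = 576, 1975 * 0.394 = 778 → total 1354
10–19: 2115 * 0.95 = 2009
20–29: 1997 * 0.952 = 1901
30–39: 1447 * 0.943 = 1365
40+: 1975 * 0.961 + 5990 * 0.627 = 1898 + 3756 = 5654
Giving 1354 / 2009 / 1901 / 1365 / 5654.
— Period 4 —
Births: 1901 * 0.398 = 757, 1365 * 0.394 = 538 → total 1295
10–19: 1354 * 0.95 = 1286
20–29: 2009 * 0.952 = 1913
30–39: 1901 * 0.943 = 1793
40+: 1365 * 0.961 + 5654 * 0.627 = 1312 + 3545 = 4857
Giving 1295 / 1286 / 1913 / 1793 / 4857.

1286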